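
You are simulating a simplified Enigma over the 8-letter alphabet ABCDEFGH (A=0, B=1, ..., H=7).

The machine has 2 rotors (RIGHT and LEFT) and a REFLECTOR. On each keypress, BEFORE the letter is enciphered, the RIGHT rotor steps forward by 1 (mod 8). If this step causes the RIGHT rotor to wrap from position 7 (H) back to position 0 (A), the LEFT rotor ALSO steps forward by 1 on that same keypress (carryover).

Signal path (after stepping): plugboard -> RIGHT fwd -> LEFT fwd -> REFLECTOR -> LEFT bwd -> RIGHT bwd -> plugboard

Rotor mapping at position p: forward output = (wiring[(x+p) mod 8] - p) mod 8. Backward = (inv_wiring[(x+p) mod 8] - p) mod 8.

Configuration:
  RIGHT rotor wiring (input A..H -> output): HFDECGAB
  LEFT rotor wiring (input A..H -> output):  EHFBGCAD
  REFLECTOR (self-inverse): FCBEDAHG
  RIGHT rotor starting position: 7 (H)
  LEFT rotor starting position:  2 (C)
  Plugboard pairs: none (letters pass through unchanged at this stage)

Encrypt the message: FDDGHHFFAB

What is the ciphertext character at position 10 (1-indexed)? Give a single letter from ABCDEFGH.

Char 1 ('F'): step: R->0, L->3 (L advanced); F->plug->F->R->G->L->E->refl->D->L'->B->R'->H->plug->H
Char 2 ('D'): step: R->1, L=3; D->plug->D->R->B->L->D->refl->E->L'->G->R'->H->plug->H
Char 3 ('D'): step: R->2, L=3; D->plug->D->R->E->L->A->refl->F->L'->D->R'->H->plug->H
Char 4 ('G'): step: R->3, L=3; G->plug->G->R->C->L->H->refl->G->L'->A->R'->H->plug->H
Char 5 ('H'): step: R->4, L=3; H->plug->H->R->A->L->G->refl->H->L'->C->R'->B->plug->B
Char 6 ('H'): step: R->5, L=3; H->plug->H->R->F->L->B->refl->C->L'->H->R'->G->plug->G
Char 7 ('F'): step: R->6, L=3; F->plug->F->R->G->L->E->refl->D->L'->B->R'->C->plug->C
Char 8 ('F'): step: R->7, L=3; F->plug->F->R->D->L->F->refl->A->L'->E->R'->D->plug->D
Char 9 ('A'): step: R->0, L->4 (L advanced); A->plug->A->R->H->L->F->refl->A->L'->E->R'->D->plug->D
Char 10 ('B'): step: R->1, L=4; B->plug->B->R->C->L->E->refl->D->L'->F->R'->E->plug->E

E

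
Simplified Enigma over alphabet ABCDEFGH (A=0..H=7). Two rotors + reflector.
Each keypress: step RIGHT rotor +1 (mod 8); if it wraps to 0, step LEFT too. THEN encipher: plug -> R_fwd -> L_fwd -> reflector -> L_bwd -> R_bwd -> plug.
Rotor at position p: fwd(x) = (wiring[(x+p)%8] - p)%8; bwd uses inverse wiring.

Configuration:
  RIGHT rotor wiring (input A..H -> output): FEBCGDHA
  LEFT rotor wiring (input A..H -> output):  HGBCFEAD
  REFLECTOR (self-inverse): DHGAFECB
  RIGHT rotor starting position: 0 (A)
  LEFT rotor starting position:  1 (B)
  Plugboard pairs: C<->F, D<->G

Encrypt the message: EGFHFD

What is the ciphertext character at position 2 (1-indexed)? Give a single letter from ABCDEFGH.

Char 1 ('E'): step: R->1, L=1; E->plug->E->R->C->L->B->refl->H->L'->F->R'->D->plug->G
Char 2 ('G'): step: R->2, L=1; G->plug->D->R->B->L->A->refl->D->L'->E->R'->C->plug->F

F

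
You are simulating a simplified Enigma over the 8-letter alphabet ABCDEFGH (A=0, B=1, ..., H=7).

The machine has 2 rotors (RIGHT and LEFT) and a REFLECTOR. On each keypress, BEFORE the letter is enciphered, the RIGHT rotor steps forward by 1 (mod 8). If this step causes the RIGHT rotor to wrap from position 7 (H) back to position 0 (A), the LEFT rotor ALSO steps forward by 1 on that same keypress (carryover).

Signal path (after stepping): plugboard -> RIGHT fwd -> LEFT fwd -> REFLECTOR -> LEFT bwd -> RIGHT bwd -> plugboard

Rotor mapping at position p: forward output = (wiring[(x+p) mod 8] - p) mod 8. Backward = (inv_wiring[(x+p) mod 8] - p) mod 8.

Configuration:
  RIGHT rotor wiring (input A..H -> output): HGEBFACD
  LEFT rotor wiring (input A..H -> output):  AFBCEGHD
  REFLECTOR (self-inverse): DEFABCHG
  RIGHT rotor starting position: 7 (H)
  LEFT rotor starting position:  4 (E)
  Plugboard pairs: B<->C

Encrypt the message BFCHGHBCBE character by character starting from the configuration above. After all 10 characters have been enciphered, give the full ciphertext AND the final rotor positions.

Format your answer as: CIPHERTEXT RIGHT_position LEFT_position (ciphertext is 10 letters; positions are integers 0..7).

Answer: HHAAHCEDAD 1 6

Derivation:
Char 1 ('B'): step: R->0, L->5 (L advanced); B->plug->C->R->E->L->A->refl->D->L'->D->R'->H->plug->H
Char 2 ('F'): step: R->1, L=5; F->plug->F->R->B->L->C->refl->F->L'->G->R'->H->plug->H
Char 3 ('C'): step: R->2, L=5; C->plug->B->R->H->L->H->refl->G->L'->C->R'->A->plug->A
Char 4 ('H'): step: R->3, L=5; H->plug->H->R->B->L->C->refl->F->L'->G->R'->A->plug->A
Char 5 ('G'): step: R->4, L=5; G->plug->G->R->A->L->B->refl->E->L'->F->R'->H->plug->H
Char 6 ('H'): step: R->5, L=5; H->plug->H->R->A->L->B->refl->E->L'->F->R'->B->plug->C
Char 7 ('B'): step: R->6, L=5; B->plug->C->R->B->L->C->refl->F->L'->G->R'->E->plug->E
Char 8 ('C'): step: R->7, L=5; C->plug->B->R->A->L->B->refl->E->L'->F->R'->D->plug->D
Char 9 ('B'): step: R->0, L->6 (L advanced); B->plug->C->R->E->L->D->refl->A->L'->H->R'->A->plug->A
Char 10 ('E'): step: R->1, L=6; E->plug->E->R->H->L->A->refl->D->L'->E->R'->D->plug->D
Final: ciphertext=HHAAHCEDAD, RIGHT=1, LEFT=6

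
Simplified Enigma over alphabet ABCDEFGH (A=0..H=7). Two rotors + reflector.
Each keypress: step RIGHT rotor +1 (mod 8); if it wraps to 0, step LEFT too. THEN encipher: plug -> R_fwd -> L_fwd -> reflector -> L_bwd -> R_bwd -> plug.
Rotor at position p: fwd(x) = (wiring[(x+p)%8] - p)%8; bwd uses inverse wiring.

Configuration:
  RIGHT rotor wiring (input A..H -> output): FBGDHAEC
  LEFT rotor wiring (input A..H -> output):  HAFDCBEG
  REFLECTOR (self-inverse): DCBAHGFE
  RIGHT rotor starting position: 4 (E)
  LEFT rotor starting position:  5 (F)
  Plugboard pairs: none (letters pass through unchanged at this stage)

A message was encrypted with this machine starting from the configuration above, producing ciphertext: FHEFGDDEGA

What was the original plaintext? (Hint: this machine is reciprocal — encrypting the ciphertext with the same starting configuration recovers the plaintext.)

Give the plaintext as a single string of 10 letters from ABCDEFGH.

Answer: DDHAEAEHEB

Derivation:
Char 1 ('F'): step: R->5, L=5; F->plug->F->R->B->L->H->refl->E->L'->A->R'->D->plug->D
Char 2 ('H'): step: R->6, L=5; H->plug->H->R->C->L->B->refl->C->L'->D->R'->D->plug->D
Char 3 ('E'): step: R->7, L=5; E->plug->E->R->E->L->D->refl->A->L'->F->R'->H->plug->H
Char 4 ('F'): step: R->0, L->6 (L advanced); F->plug->F->R->A->L->G->refl->F->L'->F->R'->A->plug->A
Char 5 ('G'): step: R->1, L=6; G->plug->G->R->B->L->A->refl->D->L'->H->R'->E->plug->E
Char 6 ('D'): step: R->2, L=6; D->plug->D->R->G->L->E->refl->H->L'->E->R'->A->plug->A
Char 7 ('D'): step: R->3, L=6; D->plug->D->R->B->L->A->refl->D->L'->H->R'->E->plug->E
Char 8 ('E'): step: R->4, L=6; E->plug->E->R->B->L->A->refl->D->L'->H->R'->H->plug->H
Char 9 ('G'): step: R->5, L=6; G->plug->G->R->G->L->E->refl->H->L'->E->R'->E->plug->E
Char 10 ('A'): step: R->6, L=6; A->plug->A->R->G->L->E->refl->H->L'->E->R'->B->plug->B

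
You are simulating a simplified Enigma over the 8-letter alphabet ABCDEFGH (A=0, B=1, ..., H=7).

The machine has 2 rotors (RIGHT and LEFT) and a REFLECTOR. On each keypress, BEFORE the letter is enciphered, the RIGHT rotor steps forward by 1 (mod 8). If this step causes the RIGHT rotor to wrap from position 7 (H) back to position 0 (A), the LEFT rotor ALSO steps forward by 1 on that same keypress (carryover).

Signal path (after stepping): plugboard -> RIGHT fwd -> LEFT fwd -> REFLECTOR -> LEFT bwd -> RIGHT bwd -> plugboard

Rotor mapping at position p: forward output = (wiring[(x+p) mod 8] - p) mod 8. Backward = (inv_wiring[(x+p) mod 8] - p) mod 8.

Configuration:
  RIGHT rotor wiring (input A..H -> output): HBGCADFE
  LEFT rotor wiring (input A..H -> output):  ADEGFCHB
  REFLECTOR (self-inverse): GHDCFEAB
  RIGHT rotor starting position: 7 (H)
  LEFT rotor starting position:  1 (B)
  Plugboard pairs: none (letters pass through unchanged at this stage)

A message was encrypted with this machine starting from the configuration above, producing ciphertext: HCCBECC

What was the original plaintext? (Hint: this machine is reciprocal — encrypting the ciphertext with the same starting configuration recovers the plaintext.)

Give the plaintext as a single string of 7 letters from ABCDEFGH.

Char 1 ('H'): step: R->0, L->2 (L advanced); H->plug->H->R->E->L->F->refl->E->L'->B->R'->B->plug->B
Char 2 ('C'): step: R->1, L=2; C->plug->C->R->B->L->E->refl->F->L'->E->R'->F->plug->F
Char 3 ('C'): step: R->2, L=2; C->plug->C->R->G->L->G->refl->A->L'->D->R'->E->plug->E
Char 4 ('B'): step: R->3, L=2; B->plug->B->R->F->L->H->refl->B->L'->H->R'->A->plug->A
Char 5 ('E'): step: R->4, L=2; E->plug->E->R->D->L->A->refl->G->L'->G->R'->H->plug->H
Char 6 ('C'): step: R->5, L=2; C->plug->C->R->H->L->B->refl->H->L'->F->R'->G->plug->G
Char 7 ('C'): step: R->6, L=2; C->plug->C->R->B->L->E->refl->F->L'->E->R'->F->plug->F

Answer: BFEAHGF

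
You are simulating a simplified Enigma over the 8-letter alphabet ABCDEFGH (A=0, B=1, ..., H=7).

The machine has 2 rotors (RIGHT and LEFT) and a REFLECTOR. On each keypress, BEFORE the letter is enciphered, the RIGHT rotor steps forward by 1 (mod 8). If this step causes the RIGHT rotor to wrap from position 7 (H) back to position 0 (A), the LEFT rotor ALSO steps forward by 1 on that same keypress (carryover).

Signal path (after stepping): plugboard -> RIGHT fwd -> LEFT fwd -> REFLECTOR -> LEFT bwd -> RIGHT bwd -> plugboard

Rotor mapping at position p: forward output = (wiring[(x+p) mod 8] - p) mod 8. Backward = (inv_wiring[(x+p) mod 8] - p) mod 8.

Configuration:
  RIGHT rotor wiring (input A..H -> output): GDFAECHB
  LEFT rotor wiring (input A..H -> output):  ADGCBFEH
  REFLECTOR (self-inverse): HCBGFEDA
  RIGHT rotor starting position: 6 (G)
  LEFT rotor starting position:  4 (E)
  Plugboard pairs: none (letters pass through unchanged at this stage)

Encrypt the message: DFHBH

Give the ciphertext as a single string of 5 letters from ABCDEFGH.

Answer: ECAFA

Derivation:
Char 1 ('D'): step: R->7, L=4; D->plug->D->R->G->L->C->refl->B->L'->B->R'->E->plug->E
Char 2 ('F'): step: R->0, L->5 (L advanced); F->plug->F->R->C->L->C->refl->B->L'->F->R'->C->plug->C
Char 3 ('H'): step: R->1, L=5; H->plug->H->R->F->L->B->refl->C->L'->C->R'->A->plug->A
Char 4 ('B'): step: R->2, L=5; B->plug->B->R->G->L->F->refl->E->L'->H->R'->F->plug->F
Char 5 ('H'): step: R->3, L=5; H->plug->H->R->C->L->C->refl->B->L'->F->R'->A->plug->A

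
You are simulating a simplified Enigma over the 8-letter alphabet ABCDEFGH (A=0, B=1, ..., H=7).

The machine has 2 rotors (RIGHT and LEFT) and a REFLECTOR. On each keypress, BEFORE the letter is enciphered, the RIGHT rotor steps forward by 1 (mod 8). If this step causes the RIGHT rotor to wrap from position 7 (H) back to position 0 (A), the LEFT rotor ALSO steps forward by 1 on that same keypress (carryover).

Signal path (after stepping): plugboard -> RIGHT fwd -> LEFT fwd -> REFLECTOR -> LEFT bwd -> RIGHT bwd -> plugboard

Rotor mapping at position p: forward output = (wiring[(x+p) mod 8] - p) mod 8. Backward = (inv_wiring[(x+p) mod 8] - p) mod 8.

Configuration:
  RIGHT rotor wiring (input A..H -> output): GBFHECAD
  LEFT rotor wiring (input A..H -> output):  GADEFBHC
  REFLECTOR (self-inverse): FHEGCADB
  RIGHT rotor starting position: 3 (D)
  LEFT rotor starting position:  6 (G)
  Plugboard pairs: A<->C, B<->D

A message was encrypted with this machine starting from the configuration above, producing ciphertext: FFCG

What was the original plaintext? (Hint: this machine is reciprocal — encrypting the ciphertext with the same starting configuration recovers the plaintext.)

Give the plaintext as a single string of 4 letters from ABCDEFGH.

Char 1 ('F'): step: R->4, L=6; F->plug->F->R->F->L->G->refl->D->L'->H->R'->D->plug->B
Char 2 ('F'): step: R->5, L=6; F->plug->F->R->A->L->B->refl->H->L'->G->R'->C->plug->A
Char 3 ('C'): step: R->6, L=6; C->plug->A->R->C->L->A->refl->F->L'->E->R'->H->plug->H
Char 4 ('G'): step: R->7, L=6; G->plug->G->R->D->L->C->refl->E->L'->B->R'->H->plug->H

Answer: BAHH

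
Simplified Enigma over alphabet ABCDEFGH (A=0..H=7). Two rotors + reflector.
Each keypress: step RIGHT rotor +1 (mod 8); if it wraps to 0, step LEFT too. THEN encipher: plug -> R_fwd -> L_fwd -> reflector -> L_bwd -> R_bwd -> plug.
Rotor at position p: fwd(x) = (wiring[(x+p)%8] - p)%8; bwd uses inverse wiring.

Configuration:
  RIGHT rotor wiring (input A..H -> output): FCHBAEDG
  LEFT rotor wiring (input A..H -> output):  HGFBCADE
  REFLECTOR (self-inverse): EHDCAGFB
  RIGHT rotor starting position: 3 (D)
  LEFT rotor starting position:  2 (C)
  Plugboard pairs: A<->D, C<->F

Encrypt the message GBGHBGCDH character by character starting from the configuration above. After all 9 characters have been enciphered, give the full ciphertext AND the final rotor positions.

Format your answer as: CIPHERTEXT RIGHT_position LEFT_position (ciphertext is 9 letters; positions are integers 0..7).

Char 1 ('G'): step: R->4, L=2; G->plug->G->R->D->L->G->refl->F->L'->G->R'->F->plug->C
Char 2 ('B'): step: R->5, L=2; B->plug->B->R->G->L->F->refl->G->L'->D->R'->H->plug->H
Char 3 ('G'): step: R->6, L=2; G->plug->G->R->C->L->A->refl->E->L'->H->R'->C->plug->F
Char 4 ('H'): step: R->7, L=2; H->plug->H->R->E->L->B->refl->H->L'->B->R'->F->plug->C
Char 5 ('B'): step: R->0, L->3 (L advanced); B->plug->B->R->C->L->F->refl->G->L'->A->R'->E->plug->E
Char 6 ('G'): step: R->1, L=3; G->plug->G->R->F->L->E->refl->A->L'->D->R'->E->plug->E
Char 7 ('C'): step: R->2, L=3; C->plug->F->R->E->L->B->refl->H->L'->B->R'->E->plug->E
Char 8 ('D'): step: R->3, L=3; D->plug->A->R->G->L->D->refl->C->L'->H->R'->G->plug->G
Char 9 ('H'): step: R->4, L=3; H->plug->H->R->F->L->E->refl->A->L'->D->R'->G->plug->G
Final: ciphertext=CHFCEEEGG, RIGHT=4, LEFT=3

Answer: CHFCEEEGG 4 3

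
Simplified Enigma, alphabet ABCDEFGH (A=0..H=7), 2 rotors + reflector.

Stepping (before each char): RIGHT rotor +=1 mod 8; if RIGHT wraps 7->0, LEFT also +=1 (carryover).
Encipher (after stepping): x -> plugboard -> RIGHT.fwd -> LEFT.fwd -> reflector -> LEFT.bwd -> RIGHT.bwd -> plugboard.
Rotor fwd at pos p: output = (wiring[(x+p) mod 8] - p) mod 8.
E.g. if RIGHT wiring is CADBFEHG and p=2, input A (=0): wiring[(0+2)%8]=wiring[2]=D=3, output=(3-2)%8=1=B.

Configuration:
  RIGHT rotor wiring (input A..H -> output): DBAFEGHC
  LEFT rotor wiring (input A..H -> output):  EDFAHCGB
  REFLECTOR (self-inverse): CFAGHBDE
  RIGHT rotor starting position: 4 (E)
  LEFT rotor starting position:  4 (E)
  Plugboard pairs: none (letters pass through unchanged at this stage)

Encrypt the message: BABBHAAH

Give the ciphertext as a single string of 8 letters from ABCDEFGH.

Answer: EHCCDDCA

Derivation:
Char 1 ('B'): step: R->5, L=4; B->plug->B->R->C->L->C->refl->A->L'->E->R'->E->plug->E
Char 2 ('A'): step: R->6, L=4; A->plug->A->R->B->L->G->refl->D->L'->A->R'->H->plug->H
Char 3 ('B'): step: R->7, L=4; B->plug->B->R->E->L->A->refl->C->L'->C->R'->C->plug->C
Char 4 ('B'): step: R->0, L->5 (L advanced); B->plug->B->R->B->L->B->refl->F->L'->A->R'->C->plug->C
Char 5 ('H'): step: R->1, L=5; H->plug->H->R->C->L->E->refl->H->L'->D->R'->D->plug->D
Char 6 ('A'): step: R->2, L=5; A->plug->A->R->G->L->D->refl->G->L'->E->R'->D->plug->D
Char 7 ('A'): step: R->3, L=5; A->plug->A->R->C->L->E->refl->H->L'->D->R'->C->plug->C
Char 8 ('H'): step: R->4, L=5; H->plug->H->R->B->L->B->refl->F->L'->A->R'->A->plug->A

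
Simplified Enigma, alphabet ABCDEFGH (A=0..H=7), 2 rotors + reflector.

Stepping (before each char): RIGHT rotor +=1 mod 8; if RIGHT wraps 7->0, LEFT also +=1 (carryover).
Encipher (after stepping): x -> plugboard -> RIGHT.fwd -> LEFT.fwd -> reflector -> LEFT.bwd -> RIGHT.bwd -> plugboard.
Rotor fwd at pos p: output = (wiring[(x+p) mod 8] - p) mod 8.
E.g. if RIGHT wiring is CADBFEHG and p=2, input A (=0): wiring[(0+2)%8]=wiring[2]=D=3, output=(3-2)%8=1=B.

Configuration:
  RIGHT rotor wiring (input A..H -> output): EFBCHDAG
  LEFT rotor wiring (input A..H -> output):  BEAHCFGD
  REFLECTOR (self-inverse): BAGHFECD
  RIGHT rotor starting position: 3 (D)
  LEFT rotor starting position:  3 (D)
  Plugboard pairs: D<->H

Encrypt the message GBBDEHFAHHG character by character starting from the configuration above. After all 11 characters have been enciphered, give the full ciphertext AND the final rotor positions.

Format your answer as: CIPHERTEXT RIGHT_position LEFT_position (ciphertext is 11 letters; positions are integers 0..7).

Char 1 ('G'): step: R->4, L=3; G->plug->G->R->F->L->G->refl->C->L'->C->R'->D->plug->H
Char 2 ('B'): step: R->5, L=3; B->plug->B->R->D->L->D->refl->H->L'->B->R'->C->plug->C
Char 3 ('B'): step: R->6, L=3; B->plug->B->R->A->L->E->refl->F->L'->H->R'->D->plug->H
Char 4 ('D'): step: R->7, L=3; D->plug->H->R->B->L->H->refl->D->L'->D->R'->E->plug->E
Char 5 ('E'): step: R->0, L->4 (L advanced); E->plug->E->R->H->L->D->refl->H->L'->D->R'->F->plug->F
Char 6 ('H'): step: R->1, L=4; H->plug->D->R->G->L->E->refl->F->L'->E->R'->A->plug->A
Char 7 ('F'): step: R->2, L=4; F->plug->F->R->E->L->F->refl->E->L'->G->R'->E->plug->E
Char 8 ('A'): step: R->3, L=4; A->plug->A->R->H->L->D->refl->H->L'->D->R'->E->plug->E
Char 9 ('H'): step: R->4, L=4; H->plug->D->R->C->L->C->refl->G->L'->A->R'->E->plug->E
Char 10 ('H'): step: R->5, L=4; H->plug->D->R->H->L->D->refl->H->L'->D->R'->B->plug->B
Char 11 ('G'): step: R->6, L=4; G->plug->G->R->B->L->B->refl->A->L'->F->R'->H->plug->D
Final: ciphertext=HCHEFAEEEBD, RIGHT=6, LEFT=4

Answer: HCHEFAEEEBD 6 4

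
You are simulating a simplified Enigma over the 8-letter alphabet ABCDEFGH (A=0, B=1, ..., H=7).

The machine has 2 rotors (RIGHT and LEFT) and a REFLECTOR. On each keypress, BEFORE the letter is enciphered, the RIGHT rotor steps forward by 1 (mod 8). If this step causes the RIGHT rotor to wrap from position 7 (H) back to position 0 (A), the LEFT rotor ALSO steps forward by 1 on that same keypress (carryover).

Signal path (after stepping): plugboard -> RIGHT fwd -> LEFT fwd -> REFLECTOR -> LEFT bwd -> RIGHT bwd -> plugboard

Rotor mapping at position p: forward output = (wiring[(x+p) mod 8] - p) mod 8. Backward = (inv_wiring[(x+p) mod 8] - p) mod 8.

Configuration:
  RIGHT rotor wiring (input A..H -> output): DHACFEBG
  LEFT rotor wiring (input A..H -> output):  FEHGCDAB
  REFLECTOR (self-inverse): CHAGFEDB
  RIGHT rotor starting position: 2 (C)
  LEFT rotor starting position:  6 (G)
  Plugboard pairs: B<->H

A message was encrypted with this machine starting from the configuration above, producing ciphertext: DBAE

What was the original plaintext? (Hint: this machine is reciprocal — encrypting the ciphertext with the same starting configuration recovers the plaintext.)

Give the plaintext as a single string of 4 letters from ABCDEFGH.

Answer: AEDF

Derivation:
Char 1 ('D'): step: R->3, L=6; D->plug->D->R->G->L->E->refl->F->L'->H->R'->A->plug->A
Char 2 ('B'): step: R->4, L=6; B->plug->H->R->G->L->E->refl->F->L'->H->R'->E->plug->E
Char 3 ('A'): step: R->5, L=6; A->plug->A->R->H->L->F->refl->E->L'->G->R'->D->plug->D
Char 4 ('E'): step: R->6, L=6; E->plug->E->R->C->L->H->refl->B->L'->E->R'->F->plug->F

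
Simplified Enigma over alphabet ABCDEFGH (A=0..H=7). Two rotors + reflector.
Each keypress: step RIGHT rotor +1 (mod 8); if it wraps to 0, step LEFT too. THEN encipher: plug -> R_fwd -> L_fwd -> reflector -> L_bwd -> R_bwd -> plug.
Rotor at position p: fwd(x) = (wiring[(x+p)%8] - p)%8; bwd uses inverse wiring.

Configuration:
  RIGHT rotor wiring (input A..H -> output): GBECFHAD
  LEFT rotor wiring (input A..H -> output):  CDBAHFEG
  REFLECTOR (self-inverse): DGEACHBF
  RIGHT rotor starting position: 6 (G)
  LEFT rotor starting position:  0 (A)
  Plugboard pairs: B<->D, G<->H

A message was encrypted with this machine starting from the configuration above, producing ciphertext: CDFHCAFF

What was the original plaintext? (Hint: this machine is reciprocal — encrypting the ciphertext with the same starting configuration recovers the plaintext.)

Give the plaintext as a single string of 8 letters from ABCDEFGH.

Answer: DEDDEFDC

Derivation:
Char 1 ('C'): step: R->7, L=0; C->plug->C->R->C->L->B->refl->G->L'->H->R'->B->plug->D
Char 2 ('D'): step: R->0, L->1 (L advanced); D->plug->B->R->B->L->A->refl->D->L'->F->R'->E->plug->E
Char 3 ('F'): step: R->1, L=1; F->plug->F->R->H->L->B->refl->G->L'->D->R'->B->plug->D
Char 4 ('H'): step: R->2, L=1; H->plug->G->R->E->L->E->refl->C->L'->A->R'->B->plug->D
Char 5 ('C'): step: R->3, L=1; C->plug->C->R->E->L->E->refl->C->L'->A->R'->E->plug->E
Char 6 ('A'): step: R->4, L=1; A->plug->A->R->B->L->A->refl->D->L'->F->R'->F->plug->F
Char 7 ('F'): step: R->5, L=1; F->plug->F->R->H->L->B->refl->G->L'->D->R'->B->plug->D
Char 8 ('F'): step: R->6, L=1; F->plug->F->R->E->L->E->refl->C->L'->A->R'->C->plug->C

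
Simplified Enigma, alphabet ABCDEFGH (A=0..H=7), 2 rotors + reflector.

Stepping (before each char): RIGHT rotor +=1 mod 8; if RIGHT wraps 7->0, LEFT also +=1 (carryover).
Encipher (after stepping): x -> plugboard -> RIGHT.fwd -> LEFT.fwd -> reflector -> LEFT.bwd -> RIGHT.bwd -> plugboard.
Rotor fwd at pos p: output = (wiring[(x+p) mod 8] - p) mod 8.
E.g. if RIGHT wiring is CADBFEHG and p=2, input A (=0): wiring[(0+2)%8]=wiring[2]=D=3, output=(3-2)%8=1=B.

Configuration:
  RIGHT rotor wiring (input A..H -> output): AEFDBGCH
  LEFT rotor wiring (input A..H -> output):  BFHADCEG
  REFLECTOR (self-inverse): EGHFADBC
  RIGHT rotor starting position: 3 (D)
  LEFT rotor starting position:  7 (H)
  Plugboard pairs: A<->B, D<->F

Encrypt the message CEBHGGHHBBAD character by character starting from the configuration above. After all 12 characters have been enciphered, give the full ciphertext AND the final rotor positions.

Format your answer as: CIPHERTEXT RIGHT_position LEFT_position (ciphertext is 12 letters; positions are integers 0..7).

Answer: HGCCCBDDAHBC 7 0

Derivation:
Char 1 ('C'): step: R->4, L=7; C->plug->C->R->G->L->D->refl->F->L'->H->R'->H->plug->H
Char 2 ('E'): step: R->5, L=7; E->plug->E->R->H->L->F->refl->D->L'->G->R'->G->plug->G
Char 3 ('B'): step: R->6, L=7; B->plug->A->R->E->L->B->refl->G->L'->C->R'->C->plug->C
Char 4 ('H'): step: R->7, L=7; H->plug->H->R->D->L->A->refl->E->L'->F->R'->C->plug->C
Char 5 ('G'): step: R->0, L->0 (L advanced); G->plug->G->R->C->L->H->refl->C->L'->F->R'->C->plug->C
Char 6 ('G'): step: R->1, L=0; G->plug->G->R->G->L->E->refl->A->L'->D->R'->A->plug->B
Char 7 ('H'): step: R->2, L=0; H->plug->H->R->C->L->H->refl->C->L'->F->R'->F->plug->D
Char 8 ('H'): step: R->3, L=0; H->plug->H->R->C->L->H->refl->C->L'->F->R'->F->plug->D
Char 9 ('B'): step: R->4, L=0; B->plug->A->R->F->L->C->refl->H->L'->C->R'->B->plug->A
Char 10 ('B'): step: R->5, L=0; B->plug->A->R->B->L->F->refl->D->L'->E->R'->H->plug->H
Char 11 ('A'): step: R->6, L=0; A->plug->B->R->B->L->F->refl->D->L'->E->R'->A->plug->B
Char 12 ('D'): step: R->7, L=0; D->plug->F->R->C->L->H->refl->C->L'->F->R'->C->plug->C
Final: ciphertext=HGCCCBDDAHBC, RIGHT=7, LEFT=0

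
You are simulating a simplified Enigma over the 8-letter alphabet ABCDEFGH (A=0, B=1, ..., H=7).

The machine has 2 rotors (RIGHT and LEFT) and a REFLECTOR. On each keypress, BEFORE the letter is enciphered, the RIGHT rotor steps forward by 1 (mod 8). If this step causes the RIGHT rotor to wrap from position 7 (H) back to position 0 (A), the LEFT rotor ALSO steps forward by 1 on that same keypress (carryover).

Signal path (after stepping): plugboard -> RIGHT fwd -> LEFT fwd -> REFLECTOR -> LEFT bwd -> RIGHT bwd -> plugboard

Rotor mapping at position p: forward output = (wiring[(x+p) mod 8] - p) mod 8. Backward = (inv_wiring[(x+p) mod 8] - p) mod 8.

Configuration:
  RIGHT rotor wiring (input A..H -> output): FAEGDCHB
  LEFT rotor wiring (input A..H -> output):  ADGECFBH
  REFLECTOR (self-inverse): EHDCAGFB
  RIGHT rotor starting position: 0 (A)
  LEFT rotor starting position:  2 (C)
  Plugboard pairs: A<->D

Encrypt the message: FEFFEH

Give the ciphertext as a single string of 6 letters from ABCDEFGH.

Answer: CHBDGC

Derivation:
Char 1 ('F'): step: R->1, L=2; F->plug->F->R->G->L->G->refl->F->L'->F->R'->C->plug->C
Char 2 ('E'): step: R->2, L=2; E->plug->E->R->F->L->F->refl->G->L'->G->R'->H->plug->H
Char 3 ('F'): step: R->3, L=2; F->plug->F->R->C->L->A->refl->E->L'->A->R'->B->plug->B
Char 4 ('F'): step: R->4, L=2; F->plug->F->R->E->L->H->refl->B->L'->H->R'->A->plug->D
Char 5 ('E'): step: R->5, L=2; E->plug->E->R->D->L->D->refl->C->L'->B->R'->G->plug->G
Char 6 ('H'): step: R->6, L=2; H->plug->H->R->E->L->H->refl->B->L'->H->R'->C->plug->C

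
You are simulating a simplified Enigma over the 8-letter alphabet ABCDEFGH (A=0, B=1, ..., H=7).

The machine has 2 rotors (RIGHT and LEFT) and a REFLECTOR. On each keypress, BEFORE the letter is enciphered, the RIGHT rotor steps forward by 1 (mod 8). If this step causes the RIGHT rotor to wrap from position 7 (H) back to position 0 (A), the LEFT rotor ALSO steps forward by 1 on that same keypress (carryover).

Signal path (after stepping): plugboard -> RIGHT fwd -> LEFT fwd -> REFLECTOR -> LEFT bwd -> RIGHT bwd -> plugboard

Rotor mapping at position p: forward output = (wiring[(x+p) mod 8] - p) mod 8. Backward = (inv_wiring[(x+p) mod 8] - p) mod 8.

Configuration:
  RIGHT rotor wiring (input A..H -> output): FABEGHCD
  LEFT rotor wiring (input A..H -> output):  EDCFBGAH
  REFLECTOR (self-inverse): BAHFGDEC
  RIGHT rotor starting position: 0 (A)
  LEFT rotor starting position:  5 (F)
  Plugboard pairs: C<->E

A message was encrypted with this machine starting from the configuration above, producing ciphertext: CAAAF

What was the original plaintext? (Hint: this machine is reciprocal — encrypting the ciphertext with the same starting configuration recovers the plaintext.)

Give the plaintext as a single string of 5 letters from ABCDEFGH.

Answer: BEGBG

Derivation:
Char 1 ('C'): step: R->1, L=5; C->plug->E->R->G->L->A->refl->B->L'->A->R'->B->plug->B
Char 2 ('A'): step: R->2, L=5; A->plug->A->R->H->L->E->refl->G->L'->E->R'->C->plug->E
Char 3 ('A'): step: R->3, L=5; A->plug->A->R->B->L->D->refl->F->L'->F->R'->G->plug->G
Char 4 ('A'): step: R->4, L=5; A->plug->A->R->C->L->C->refl->H->L'->D->R'->B->plug->B
Char 5 ('F'): step: R->5, L=5; F->plug->F->R->E->L->G->refl->E->L'->H->R'->G->plug->G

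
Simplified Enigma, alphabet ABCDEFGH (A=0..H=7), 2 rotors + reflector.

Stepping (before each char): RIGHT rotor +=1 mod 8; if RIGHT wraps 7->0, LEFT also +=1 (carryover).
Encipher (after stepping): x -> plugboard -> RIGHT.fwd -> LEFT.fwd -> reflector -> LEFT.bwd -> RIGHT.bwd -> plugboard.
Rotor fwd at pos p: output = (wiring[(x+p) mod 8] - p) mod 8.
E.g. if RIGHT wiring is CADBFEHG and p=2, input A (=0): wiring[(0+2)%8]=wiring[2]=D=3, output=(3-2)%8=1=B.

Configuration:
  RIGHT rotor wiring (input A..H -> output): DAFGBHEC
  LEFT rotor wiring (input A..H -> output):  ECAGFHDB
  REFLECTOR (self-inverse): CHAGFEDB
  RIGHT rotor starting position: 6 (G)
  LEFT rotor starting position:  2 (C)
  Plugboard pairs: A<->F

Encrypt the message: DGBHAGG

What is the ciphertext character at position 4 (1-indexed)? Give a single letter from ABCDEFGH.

Char 1 ('D'): step: R->7, L=2; D->plug->D->R->G->L->C->refl->A->L'->H->R'->E->plug->E
Char 2 ('G'): step: R->0, L->3 (L advanced); G->plug->G->R->E->L->G->refl->D->L'->A->R'->B->plug->B
Char 3 ('B'): step: R->1, L=3; B->plug->B->R->E->L->G->refl->D->L'->A->R'->D->plug->D
Char 4 ('H'): step: R->2, L=3; H->plug->H->R->G->L->H->refl->B->L'->F->R'->D->plug->D

D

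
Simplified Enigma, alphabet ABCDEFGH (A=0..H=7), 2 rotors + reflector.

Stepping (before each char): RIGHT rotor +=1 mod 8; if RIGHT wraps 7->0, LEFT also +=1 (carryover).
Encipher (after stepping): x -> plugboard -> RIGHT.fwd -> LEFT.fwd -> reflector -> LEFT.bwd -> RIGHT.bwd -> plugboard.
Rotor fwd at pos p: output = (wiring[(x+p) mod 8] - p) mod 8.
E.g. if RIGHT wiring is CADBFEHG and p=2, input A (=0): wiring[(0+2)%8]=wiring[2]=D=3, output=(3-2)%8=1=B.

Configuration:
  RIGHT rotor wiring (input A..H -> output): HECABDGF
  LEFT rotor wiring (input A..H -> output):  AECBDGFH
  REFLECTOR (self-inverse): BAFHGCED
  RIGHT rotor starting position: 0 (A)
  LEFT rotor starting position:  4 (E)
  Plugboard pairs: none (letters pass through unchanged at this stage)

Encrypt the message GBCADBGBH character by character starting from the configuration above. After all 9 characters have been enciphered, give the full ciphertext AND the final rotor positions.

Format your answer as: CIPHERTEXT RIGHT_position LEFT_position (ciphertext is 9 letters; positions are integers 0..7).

Answer: HEDCFCAFC 1 5

Derivation:
Char 1 ('G'): step: R->1, L=4; G->plug->G->R->E->L->E->refl->G->L'->G->R'->H->plug->H
Char 2 ('B'): step: R->2, L=4; B->plug->B->R->G->L->G->refl->E->L'->E->R'->E->plug->E
Char 3 ('C'): step: R->3, L=4; C->plug->C->R->A->L->H->refl->D->L'->D->R'->D->plug->D
Char 4 ('A'): step: R->4, L=4; A->plug->A->R->F->L->A->refl->B->L'->C->R'->C->plug->C
Char 5 ('D'): step: R->5, L=4; D->plug->D->R->C->L->B->refl->A->L'->F->R'->F->plug->F
Char 6 ('B'): step: R->6, L=4; B->plug->B->R->H->L->F->refl->C->L'->B->R'->C->plug->C
Char 7 ('G'): step: R->7, L=4; G->plug->G->R->E->L->E->refl->G->L'->G->R'->A->plug->A
Char 8 ('B'): step: R->0, L->5 (L advanced); B->plug->B->R->E->L->H->refl->D->L'->D->R'->F->plug->F
Char 9 ('H'): step: R->1, L=5; H->plug->H->R->G->L->E->refl->G->L'->H->R'->C->plug->C
Final: ciphertext=HEDCFCAFC, RIGHT=1, LEFT=5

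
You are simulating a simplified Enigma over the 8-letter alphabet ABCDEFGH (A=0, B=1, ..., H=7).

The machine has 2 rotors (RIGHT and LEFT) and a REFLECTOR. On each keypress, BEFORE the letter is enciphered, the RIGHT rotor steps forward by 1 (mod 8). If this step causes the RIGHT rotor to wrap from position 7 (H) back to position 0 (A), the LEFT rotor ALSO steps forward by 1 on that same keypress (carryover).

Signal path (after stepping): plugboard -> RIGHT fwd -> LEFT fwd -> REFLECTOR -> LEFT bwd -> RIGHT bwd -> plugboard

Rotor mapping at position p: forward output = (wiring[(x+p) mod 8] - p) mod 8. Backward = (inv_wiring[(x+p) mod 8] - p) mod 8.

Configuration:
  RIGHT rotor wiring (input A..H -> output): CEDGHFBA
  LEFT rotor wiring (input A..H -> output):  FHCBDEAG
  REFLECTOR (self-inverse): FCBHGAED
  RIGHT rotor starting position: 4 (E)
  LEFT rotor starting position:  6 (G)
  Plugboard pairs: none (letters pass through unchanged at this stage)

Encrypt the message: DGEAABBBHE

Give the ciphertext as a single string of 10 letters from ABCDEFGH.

Char 1 ('D'): step: R->5, L=6; D->plug->D->R->F->L->D->refl->H->L'->C->R'->H->plug->H
Char 2 ('G'): step: R->6, L=6; G->plug->G->R->B->L->A->refl->F->L'->G->R'->D->plug->D
Char 3 ('E'): step: R->7, L=6; E->plug->E->R->H->L->G->refl->E->L'->E->R'->D->plug->D
Char 4 ('A'): step: R->0, L->7 (L advanced); A->plug->A->R->C->L->A->refl->F->L'->G->R'->D->plug->D
Char 5 ('A'): step: R->1, L=7; A->plug->A->R->D->L->D->refl->H->L'->A->R'->F->plug->F
Char 6 ('B'): step: R->2, L=7; B->plug->B->R->E->L->C->refl->B->L'->H->R'->E->plug->E
Char 7 ('B'): step: R->3, L=7; B->plug->B->R->E->L->C->refl->B->L'->H->R'->F->plug->F
Char 8 ('B'): step: R->4, L=7; B->plug->B->R->B->L->G->refl->E->L'->F->R'->C->plug->C
Char 9 ('H'): step: R->5, L=7; H->plug->H->R->C->L->A->refl->F->L'->G->R'->F->plug->F
Char 10 ('E'): step: R->6, L=7; E->plug->E->R->F->L->E->refl->G->L'->B->R'->G->plug->G

Answer: HDDDFEFCFG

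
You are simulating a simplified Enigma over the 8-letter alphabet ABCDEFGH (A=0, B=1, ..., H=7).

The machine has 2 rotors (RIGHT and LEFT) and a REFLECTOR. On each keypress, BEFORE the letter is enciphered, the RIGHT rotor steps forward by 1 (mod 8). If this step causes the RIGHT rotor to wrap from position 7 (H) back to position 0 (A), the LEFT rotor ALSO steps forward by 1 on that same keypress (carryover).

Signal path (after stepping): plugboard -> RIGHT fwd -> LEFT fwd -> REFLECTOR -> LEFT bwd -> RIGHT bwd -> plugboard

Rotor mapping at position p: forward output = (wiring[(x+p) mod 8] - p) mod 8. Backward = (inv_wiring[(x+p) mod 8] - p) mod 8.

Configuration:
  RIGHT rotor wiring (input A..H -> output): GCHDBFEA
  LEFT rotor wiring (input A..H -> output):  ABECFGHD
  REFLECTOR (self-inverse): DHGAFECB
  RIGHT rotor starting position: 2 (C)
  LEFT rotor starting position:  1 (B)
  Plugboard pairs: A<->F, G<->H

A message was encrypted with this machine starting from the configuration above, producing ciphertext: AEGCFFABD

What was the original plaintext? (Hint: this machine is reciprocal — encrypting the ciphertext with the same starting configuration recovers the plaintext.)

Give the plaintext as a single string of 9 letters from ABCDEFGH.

Char 1 ('A'): step: R->3, L=1; A->plug->F->R->D->L->E->refl->F->L'->E->R'->H->plug->G
Char 2 ('E'): step: R->4, L=1; E->plug->E->R->C->L->B->refl->H->L'->H->R'->H->plug->G
Char 3 ('G'): step: R->5, L=1; G->plug->H->R->E->L->F->refl->E->L'->D->R'->C->plug->C
Char 4 ('C'): step: R->6, L=1; C->plug->C->R->A->L->A->refl->D->L'->B->R'->E->plug->E
Char 5 ('F'): step: R->7, L=1; F->plug->A->R->B->L->D->refl->A->L'->A->R'->D->plug->D
Char 6 ('F'): step: R->0, L->2 (L advanced); F->plug->A->R->G->L->G->refl->C->L'->A->R'->H->plug->G
Char 7 ('A'): step: R->1, L=2; A->plug->F->R->D->L->E->refl->F->L'->E->R'->E->plug->E
Char 8 ('B'): step: R->2, L=2; B->plug->B->R->B->L->A->refl->D->L'->C->R'->E->plug->E
Char 9 ('D'): step: R->3, L=2; D->plug->D->R->B->L->A->refl->D->L'->C->R'->C->plug->C

Answer: GGCEDGEEC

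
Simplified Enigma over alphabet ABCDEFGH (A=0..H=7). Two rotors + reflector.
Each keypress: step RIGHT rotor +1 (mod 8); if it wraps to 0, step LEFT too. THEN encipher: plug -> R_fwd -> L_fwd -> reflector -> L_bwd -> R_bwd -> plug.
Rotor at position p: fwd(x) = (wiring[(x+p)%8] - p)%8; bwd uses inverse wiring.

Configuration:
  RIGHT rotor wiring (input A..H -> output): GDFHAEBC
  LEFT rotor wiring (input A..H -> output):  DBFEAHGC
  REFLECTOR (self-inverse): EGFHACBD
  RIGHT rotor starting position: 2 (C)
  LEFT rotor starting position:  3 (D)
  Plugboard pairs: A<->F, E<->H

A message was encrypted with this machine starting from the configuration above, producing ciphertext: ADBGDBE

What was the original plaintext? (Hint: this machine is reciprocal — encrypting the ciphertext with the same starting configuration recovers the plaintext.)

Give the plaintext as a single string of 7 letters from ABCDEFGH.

Answer: FBEDHFF

Derivation:
Char 1 ('A'): step: R->3, L=3; A->plug->F->R->D->L->D->refl->H->L'->E->R'->A->plug->F
Char 2 ('D'): step: R->4, L=3; D->plug->D->R->G->L->G->refl->B->L'->A->R'->B->plug->B
Char 3 ('B'): step: R->5, L=3; B->plug->B->R->E->L->H->refl->D->L'->D->R'->H->plug->E
Char 4 ('G'): step: R->6, L=3; G->plug->G->R->C->L->E->refl->A->L'->F->R'->D->plug->D
Char 5 ('D'): step: R->7, L=3; D->plug->D->R->G->L->G->refl->B->L'->A->R'->E->plug->H
Char 6 ('B'): step: R->0, L->4 (L advanced); B->plug->B->R->D->L->G->refl->B->L'->G->R'->A->plug->F
Char 7 ('E'): step: R->1, L=4; E->plug->H->R->F->L->F->refl->C->L'->C->R'->A->plug->F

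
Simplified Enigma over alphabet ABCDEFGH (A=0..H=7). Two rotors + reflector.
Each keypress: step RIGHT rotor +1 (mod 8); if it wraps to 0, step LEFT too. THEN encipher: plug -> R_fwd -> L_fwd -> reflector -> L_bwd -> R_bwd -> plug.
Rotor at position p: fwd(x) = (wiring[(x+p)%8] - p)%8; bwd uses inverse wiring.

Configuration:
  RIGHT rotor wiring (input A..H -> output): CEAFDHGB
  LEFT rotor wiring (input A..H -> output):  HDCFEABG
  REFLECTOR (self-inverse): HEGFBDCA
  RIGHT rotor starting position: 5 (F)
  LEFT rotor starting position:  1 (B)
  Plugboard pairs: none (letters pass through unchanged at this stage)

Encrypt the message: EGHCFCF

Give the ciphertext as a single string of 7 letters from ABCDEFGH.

Char 1 ('E'): step: R->6, L=1; E->plug->E->R->C->L->E->refl->B->L'->B->R'->H->plug->H
Char 2 ('G'): step: R->7, L=1; G->plug->G->R->A->L->C->refl->G->L'->H->R'->H->plug->H
Char 3 ('H'): step: R->0, L->2 (L advanced); H->plug->H->R->B->L->D->refl->F->L'->G->R'->G->plug->G
Char 4 ('C'): step: R->1, L=2; C->plug->C->R->E->L->H->refl->A->L'->A->R'->G->plug->G
Char 5 ('F'): step: R->2, L=2; F->plug->F->R->H->L->B->refl->E->L'->F->R'->D->plug->D
Char 6 ('C'): step: R->3, L=2; C->plug->C->R->E->L->H->refl->A->L'->A->R'->B->plug->B
Char 7 ('F'): step: R->4, L=2; F->plug->F->R->A->L->A->refl->H->L'->E->R'->G->plug->G

Answer: HHGGDBG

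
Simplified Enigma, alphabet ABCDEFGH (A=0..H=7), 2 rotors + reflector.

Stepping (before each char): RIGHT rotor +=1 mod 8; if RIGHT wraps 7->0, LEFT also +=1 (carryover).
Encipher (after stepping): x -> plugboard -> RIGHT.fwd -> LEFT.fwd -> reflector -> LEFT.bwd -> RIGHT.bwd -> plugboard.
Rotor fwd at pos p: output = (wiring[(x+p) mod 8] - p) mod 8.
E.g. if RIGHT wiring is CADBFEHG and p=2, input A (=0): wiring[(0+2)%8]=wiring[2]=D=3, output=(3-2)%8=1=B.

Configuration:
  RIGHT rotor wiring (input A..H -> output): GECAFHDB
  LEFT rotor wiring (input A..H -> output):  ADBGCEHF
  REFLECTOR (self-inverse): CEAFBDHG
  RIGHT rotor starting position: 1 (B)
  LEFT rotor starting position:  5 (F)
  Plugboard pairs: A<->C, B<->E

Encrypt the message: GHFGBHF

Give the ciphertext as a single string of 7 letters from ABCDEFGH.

Answer: CFHBAGH

Derivation:
Char 1 ('G'): step: R->2, L=5; G->plug->G->R->E->L->G->refl->H->L'->A->R'->A->plug->C
Char 2 ('H'): step: R->3, L=5; H->plug->H->R->H->L->F->refl->D->L'->D->R'->F->plug->F
Char 3 ('F'): step: R->4, L=5; F->plug->F->R->A->L->H->refl->G->L'->E->R'->H->plug->H
Char 4 ('G'): step: R->5, L=5; G->plug->G->R->D->L->D->refl->F->L'->H->R'->E->plug->B
Char 5 ('B'): step: R->6, L=5; B->plug->E->R->E->L->G->refl->H->L'->A->R'->C->plug->A
Char 6 ('H'): step: R->7, L=5; H->plug->H->R->E->L->G->refl->H->L'->A->R'->G->plug->G
Char 7 ('F'): step: R->0, L->6 (L advanced); F->plug->F->R->H->L->G->refl->H->L'->B->R'->H->plug->H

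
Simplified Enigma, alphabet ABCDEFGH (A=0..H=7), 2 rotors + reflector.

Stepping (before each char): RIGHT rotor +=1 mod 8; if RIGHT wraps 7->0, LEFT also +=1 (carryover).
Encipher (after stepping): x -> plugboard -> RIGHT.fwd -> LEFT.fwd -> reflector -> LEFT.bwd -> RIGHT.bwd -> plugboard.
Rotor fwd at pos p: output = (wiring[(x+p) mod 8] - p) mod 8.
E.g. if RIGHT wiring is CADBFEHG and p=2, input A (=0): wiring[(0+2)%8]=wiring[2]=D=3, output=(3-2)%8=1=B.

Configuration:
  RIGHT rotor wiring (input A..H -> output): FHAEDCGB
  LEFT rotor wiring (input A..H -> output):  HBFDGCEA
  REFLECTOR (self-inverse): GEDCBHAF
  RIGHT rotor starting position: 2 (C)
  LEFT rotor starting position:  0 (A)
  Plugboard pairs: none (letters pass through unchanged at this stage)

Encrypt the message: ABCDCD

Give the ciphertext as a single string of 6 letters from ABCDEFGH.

Char 1 ('A'): step: R->3, L=0; A->plug->A->R->B->L->B->refl->E->L'->G->R'->E->plug->E
Char 2 ('B'): step: R->4, L=0; B->plug->B->R->G->L->E->refl->B->L'->B->R'->E->plug->E
Char 3 ('C'): step: R->5, L=0; C->plug->C->R->E->L->G->refl->A->L'->H->R'->G->plug->G
Char 4 ('D'): step: R->6, L=0; D->plug->D->R->B->L->B->refl->E->L'->G->R'->F->plug->F
Char 5 ('C'): step: R->7, L=0; C->plug->C->R->A->L->H->refl->F->L'->C->R'->A->plug->A
Char 6 ('D'): step: R->0, L->1 (L advanced); D->plug->D->R->E->L->B->refl->E->L'->B->R'->H->plug->H

Answer: EEGFAH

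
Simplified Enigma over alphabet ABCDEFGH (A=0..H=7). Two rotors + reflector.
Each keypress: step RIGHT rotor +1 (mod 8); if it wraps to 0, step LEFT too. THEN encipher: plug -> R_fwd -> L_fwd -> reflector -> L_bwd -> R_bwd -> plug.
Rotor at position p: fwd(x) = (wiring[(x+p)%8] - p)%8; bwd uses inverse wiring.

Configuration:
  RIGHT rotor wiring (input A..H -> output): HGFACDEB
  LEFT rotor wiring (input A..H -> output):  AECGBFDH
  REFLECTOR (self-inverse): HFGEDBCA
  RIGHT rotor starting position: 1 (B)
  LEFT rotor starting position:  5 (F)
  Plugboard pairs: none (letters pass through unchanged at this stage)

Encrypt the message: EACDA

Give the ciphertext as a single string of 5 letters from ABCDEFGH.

Answer: DEHEH

Derivation:
Char 1 ('E'): step: R->2, L=5; E->plug->E->R->C->L->C->refl->G->L'->B->R'->D->plug->D
Char 2 ('A'): step: R->3, L=5; A->plug->A->R->F->L->F->refl->B->L'->G->R'->E->plug->E
Char 3 ('C'): step: R->4, L=5; C->plug->C->R->A->L->A->refl->H->L'->E->R'->H->plug->H
Char 4 ('D'): step: R->5, L=5; D->plug->D->R->C->L->C->refl->G->L'->B->R'->E->plug->E
Char 5 ('A'): step: R->6, L=5; A->plug->A->R->G->L->B->refl->F->L'->F->R'->H->plug->H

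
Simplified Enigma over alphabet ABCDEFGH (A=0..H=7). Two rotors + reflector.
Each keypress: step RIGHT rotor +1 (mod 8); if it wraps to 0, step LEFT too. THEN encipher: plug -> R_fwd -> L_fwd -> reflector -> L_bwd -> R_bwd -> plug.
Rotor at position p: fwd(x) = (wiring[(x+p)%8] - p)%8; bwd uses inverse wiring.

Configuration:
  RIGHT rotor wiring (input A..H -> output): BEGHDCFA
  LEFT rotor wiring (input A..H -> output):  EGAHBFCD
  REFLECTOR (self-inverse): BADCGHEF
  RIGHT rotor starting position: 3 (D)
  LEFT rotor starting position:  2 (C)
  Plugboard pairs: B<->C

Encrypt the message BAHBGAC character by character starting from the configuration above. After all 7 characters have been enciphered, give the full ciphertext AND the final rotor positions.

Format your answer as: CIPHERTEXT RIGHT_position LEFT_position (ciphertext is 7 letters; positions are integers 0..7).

Char 1 ('B'): step: R->4, L=2; B->plug->C->R->B->L->F->refl->H->L'->C->R'->G->plug->G
Char 2 ('A'): step: R->5, L=2; A->plug->A->R->F->L->B->refl->A->L'->E->R'->D->plug->D
Char 3 ('H'): step: R->6, L=2; H->plug->H->R->E->L->A->refl->B->L'->F->R'->G->plug->G
Char 4 ('B'): step: R->7, L=2; B->plug->C->R->F->L->B->refl->A->L'->E->R'->F->plug->F
Char 5 ('G'): step: R->0, L->3 (L advanced); G->plug->G->R->F->L->B->refl->A->L'->E->R'->B->plug->C
Char 6 ('A'): step: R->1, L=3; A->plug->A->R->D->L->H->refl->F->L'->H->R'->G->plug->G
Char 7 ('C'): step: R->2, L=3; C->plug->B->R->F->L->B->refl->A->L'->E->R'->A->plug->A
Final: ciphertext=GDGFCGA, RIGHT=2, LEFT=3

Answer: GDGFCGA 2 3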